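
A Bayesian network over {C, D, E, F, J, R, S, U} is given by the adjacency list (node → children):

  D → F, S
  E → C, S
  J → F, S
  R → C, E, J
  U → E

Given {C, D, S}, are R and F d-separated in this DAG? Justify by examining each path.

We examine all 6 paths between R and F:
Path 1: R → J → S ← D → F
  D is a fork here and D is conditioned on, so the path is blocked at D.
Path 2: R → J → F
  J is a chain and J is not conditioned on — no node blocks this path, so it is active.
Path 3: R → E → S ← J → F
  E is a chain and E is not conditioned on; S is a collider and S is conditioned on, which opens it; J is a fork and J is not conditioned on — no node blocks this path, so it is active.
Path 4: R → E → S ← D → F
  D is a fork here and D is conditioned on, so the path is blocked at D.
Path 5: R → C ← E → S ← J → F
  C is a collider and C is conditioned on, which opens it; E is a fork and E is not conditioned on; S is a collider and S is conditioned on, which opens it; J is a fork and J is not conditioned on — no node blocks this path, so it is active.
Path 6: R → C ← E → S ← D → F
  D is a fork here and D is conditioned on, so the path is blocked at D.
Because an active path exists, R and F are not d-separated.

No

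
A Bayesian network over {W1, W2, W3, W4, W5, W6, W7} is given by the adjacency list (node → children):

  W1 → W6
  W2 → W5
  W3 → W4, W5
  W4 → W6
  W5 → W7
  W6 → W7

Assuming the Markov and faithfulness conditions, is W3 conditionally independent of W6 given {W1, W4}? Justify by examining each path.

Yes

There are 2 undirected paths between W3 and W6; checking each against the conditioning set {W1, W4}:
Path 1: W3 → W5 → W7 ← W6
  W7 is a collider here and neither W7 nor any of its descendants is conditioned on, so the collider stays closed — the path is blocked at W7.
Path 2: W3 → W4 → W6
  W4 is a chain here and W4 is conditioned on, so the path is blocked at W4.
Since every path is blocked, d-separation holds.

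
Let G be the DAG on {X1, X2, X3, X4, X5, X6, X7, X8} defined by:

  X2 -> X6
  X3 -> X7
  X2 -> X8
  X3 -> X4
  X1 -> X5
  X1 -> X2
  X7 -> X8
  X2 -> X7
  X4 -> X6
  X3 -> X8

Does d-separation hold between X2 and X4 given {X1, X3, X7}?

Yes

We examine all 5 paths between X2 and X4:
Path 1: X2 → X7 ← X3 → X4
  X3 is a fork here and X3 is conditioned on, so the path is blocked at X3.
Path 2: X2 → X7 → X8 ← X3 → X4
  X7 is a chain here and X7 is conditioned on, so the path is blocked at X7.
Path 3: X2 → X6 ← X4
  X6 is a collider here and neither X6 nor any of its descendants is conditioned on, so the collider stays closed — the path is blocked at X6.
Path 4: X2 → X8 ← X3 → X4
  X8 is a collider here and neither X8 nor any of its descendants is conditioned on, so the collider stays closed — the path is blocked at X8.
Path 5: X2 → X8 ← X7 ← X3 → X4
  X8 is a collider here and neither X8 nor any of its descendants is conditioned on, so the collider stays closed — the path is blocked at X8.
All paths are blocked; X2 ⊥ X4 | {X1, X3, X7} holds.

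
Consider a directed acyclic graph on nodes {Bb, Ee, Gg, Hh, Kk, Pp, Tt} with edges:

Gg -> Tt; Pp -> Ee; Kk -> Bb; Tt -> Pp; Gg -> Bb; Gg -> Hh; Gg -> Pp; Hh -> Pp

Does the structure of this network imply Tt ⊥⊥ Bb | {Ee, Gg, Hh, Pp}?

Yes

Enumerating the 3 paths from Tt to Bb and testing each for blocking by {Ee, Gg, Hh, Pp}:
  1. Tt ← Gg → Bb — Gg:fork[blocks] ⇒ blocked
  2. Tt → Pp ← Gg → Bb — Pp:collider[open]; Gg:fork[blocks] ⇒ blocked
  3. Tt → Pp ← Hh ← Gg → Bb — Pp:collider[open]; Hh:chain[blocks]; Gg:fork[blocks] ⇒ blocked
Every path is blocked, so Tt and Bb are d-separated given {Ee, Gg, Hh, Pp}.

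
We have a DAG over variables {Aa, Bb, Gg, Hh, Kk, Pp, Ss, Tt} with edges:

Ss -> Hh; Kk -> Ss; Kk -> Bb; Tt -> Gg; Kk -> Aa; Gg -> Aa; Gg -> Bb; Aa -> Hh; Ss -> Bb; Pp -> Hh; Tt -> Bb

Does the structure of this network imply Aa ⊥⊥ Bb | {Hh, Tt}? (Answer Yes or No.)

No

Enumerating the 6 paths from Aa to Bb and testing each for blocking by {Hh, Tt}:
  1. Aa ← Gg ← Tt → Bb — Gg:chain[open]; Tt:fork[blocks] ⇒ blocked
  2. Aa ← Gg → Bb — Gg:fork[open] ⇒ active
  3. Aa ← Kk → Ss → Bb — Kk:fork[open]; Ss:chain[open] ⇒ active
  4. Aa ← Kk → Bb — Kk:fork[open] ⇒ active
  5. Aa → Hh ← Ss ← Kk → Bb — Hh:collider[open]; Ss:chain[open]; Kk:fork[open] ⇒ active
  6. Aa → Hh ← Ss → Bb — Hh:collider[open]; Ss:fork[open] ⇒ active
At least one path is unblocked, so d-separation fails.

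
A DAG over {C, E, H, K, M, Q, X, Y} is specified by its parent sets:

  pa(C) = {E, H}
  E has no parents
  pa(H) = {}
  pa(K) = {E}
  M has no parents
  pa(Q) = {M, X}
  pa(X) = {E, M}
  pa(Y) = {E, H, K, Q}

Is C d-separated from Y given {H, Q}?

No

5 paths connect C and Y; each must be blocked for d-separation to hold:
Path 1: C ← E → X ← M → Q → Y
  Q is a chain here and Q is conditioned on, so the path is blocked at Q.
Path 2: C ← E → X → Q → Y
  Q is a chain here and Q is conditioned on, so the path is blocked at Q.
Path 3: C ← E → Y
  E is a fork and E is not conditioned on — no node blocks this path, so it is active.
Path 4: C ← E → K → Y
  E is a fork and E is not conditioned on; K is a chain and K is not conditioned on — no node blocks this path, so it is active.
Path 5: C ← H → Y
  H is a fork here and H is conditioned on, so the path is blocked at H.
At least one path is unblocked, so d-separation fails.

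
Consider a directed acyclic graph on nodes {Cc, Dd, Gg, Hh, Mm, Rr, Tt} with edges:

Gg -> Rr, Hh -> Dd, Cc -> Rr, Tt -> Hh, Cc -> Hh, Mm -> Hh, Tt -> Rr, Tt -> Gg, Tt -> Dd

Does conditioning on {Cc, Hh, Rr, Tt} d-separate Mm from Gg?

Yes

We examine all 6 paths between Mm and Gg:
  1. Mm → Hh → Dd ← Tt → Gg — Hh:chain[blocks]; Dd:collider[blocks]; Tt:fork[blocks] ⇒ blocked
  2. Mm → Hh → Dd ← Tt → Rr ← Gg — Hh:chain[blocks]; Dd:collider[blocks]; Tt:fork[blocks]; Rr:collider[open] ⇒ blocked
  3. Mm → Hh ← Cc → Rr ← Gg — Hh:collider[open]; Cc:fork[blocks]; Rr:collider[open] ⇒ blocked
  4. Mm → Hh ← Cc → Rr ← Tt → Gg — Hh:collider[open]; Cc:fork[blocks]; Rr:collider[open]; Tt:fork[blocks] ⇒ blocked
  5. Mm → Hh ← Tt → Gg — Hh:collider[open]; Tt:fork[blocks] ⇒ blocked
  6. Mm → Hh ← Tt → Rr ← Gg — Hh:collider[open]; Tt:fork[blocks]; Rr:collider[open] ⇒ blocked
Every path is blocked, so Mm and Gg are d-separated given {Cc, Hh, Rr, Tt}.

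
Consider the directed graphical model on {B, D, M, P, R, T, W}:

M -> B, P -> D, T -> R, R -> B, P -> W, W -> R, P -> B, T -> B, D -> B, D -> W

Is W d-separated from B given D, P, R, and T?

Yes

There are 6 undirected paths between W and B; checking each against the conditioning set {D, P, R, T}:
  1. W ← P → B — P:fork[blocks] ⇒ blocked
  2. W ← P → D → B — P:fork[blocks]; D:chain[blocks] ⇒ blocked
  3. W ← D ← P → B — D:chain[blocks]; P:fork[blocks] ⇒ blocked
  4. W ← D → B — D:fork[blocks] ⇒ blocked
  5. W → R → B — R:chain[blocks] ⇒ blocked
  6. W → R ← T → B — R:collider[open]; T:fork[blocks] ⇒ blocked
Since every path is blocked, d-separation holds.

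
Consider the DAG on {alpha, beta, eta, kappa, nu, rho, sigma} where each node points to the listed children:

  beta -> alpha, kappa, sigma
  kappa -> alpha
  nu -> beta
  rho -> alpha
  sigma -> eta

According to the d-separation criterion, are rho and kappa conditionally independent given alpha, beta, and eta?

No

There are 2 undirected paths between rho and kappa; checking each against the conditioning set {alpha, beta, eta}:
  1. rho → alpha ← kappa — alpha:collider[open] ⇒ active
  2. rho → alpha ← beta → kappa — alpha:collider[open]; beta:fork[blocks] ⇒ blocked
At least one path is unblocked, so d-separation fails.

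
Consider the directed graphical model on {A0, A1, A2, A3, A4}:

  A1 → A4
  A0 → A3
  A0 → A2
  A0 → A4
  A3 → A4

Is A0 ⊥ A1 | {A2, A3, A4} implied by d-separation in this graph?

We examine all 2 paths between A0 and A1:
  1. A0 → A3 → A4 ← A1 — A3:chain[blocks]; A4:collider[open] ⇒ blocked
  2. A0 → A4 ← A1 — A4:collider[open] ⇒ active
Since the path A0 → A4 ← A1 is active, A0 and A1 are not d-separated given {A2, A3, A4}.

No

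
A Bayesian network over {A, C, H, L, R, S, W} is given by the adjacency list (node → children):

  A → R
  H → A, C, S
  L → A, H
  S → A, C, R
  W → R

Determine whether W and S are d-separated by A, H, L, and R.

6 paths connect W and S; each must be blocked for d-separation to hold:
  1. W → R ← S — R:collider[open] ⇒ active
  2. W → R ← A ← H → C ← S — R:collider[open]; A:chain[blocks]; H:fork[blocks]; C:collider[blocks] ⇒ blocked
  3. W → R ← A ← H → S — R:collider[open]; A:chain[blocks]; H:fork[blocks] ⇒ blocked
  4. W → R ← A ← L → H → C ← S — R:collider[open]; A:chain[blocks]; L:fork[blocks]; H:chain[blocks]; C:collider[blocks] ⇒ blocked
  5. W → R ← A ← L → H → S — R:collider[open]; A:chain[blocks]; L:fork[blocks]; H:chain[blocks] ⇒ blocked
  6. W → R ← A ← S — R:collider[open]; A:chain[blocks] ⇒ blocked
Because an active path exists, W and S are not d-separated.

No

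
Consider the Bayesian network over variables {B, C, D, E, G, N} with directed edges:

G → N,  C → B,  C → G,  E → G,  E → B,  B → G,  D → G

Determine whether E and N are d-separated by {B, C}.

No — E and N are not d-separated given {B, C}.

We examine all 3 paths between E and N:
Path 1: E → B → G → N
  B is a chain here and B is conditioned on, so the path is blocked at B.
Path 2: E → B ← C → G → N
  C is a fork here and C is conditioned on, so the path is blocked at C.
Path 3: E → G → N
  G is a chain and G is not conditioned on — no node blocks this path, so it is active.
At least one path is unblocked, so d-separation fails.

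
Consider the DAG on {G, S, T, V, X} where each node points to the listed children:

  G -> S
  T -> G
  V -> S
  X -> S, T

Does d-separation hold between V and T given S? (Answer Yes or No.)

No — V and T are not d-separated given {S}.

2 paths connect V and T; each must be blocked for d-separation to hold:
Path 1: V → S ← X → T
  S is a collider and S is conditioned on, which opens it; X is a fork and X is not conditioned on — no node blocks this path, so it is active.
Path 2: V → S ← G ← T
  S is a collider and S is conditioned on, which opens it; G is a chain and G is not conditioned on — no node blocks this path, so it is active.
Because an active path exists, V and T are not d-separated.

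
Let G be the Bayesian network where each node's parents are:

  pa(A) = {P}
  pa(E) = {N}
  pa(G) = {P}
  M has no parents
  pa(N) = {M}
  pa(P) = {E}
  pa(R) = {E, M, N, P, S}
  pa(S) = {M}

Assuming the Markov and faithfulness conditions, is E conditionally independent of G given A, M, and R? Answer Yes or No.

We examine all 5 paths between E and G:
  1. E → P → G — P:chain[open] ⇒ active
  2. E ← N ← M → S → R ← P → G — N:chain[open]; M:fork[blocks]; S:chain[open]; R:collider[open]; P:fork[open] ⇒ blocked
  3. E ← N ← M → R ← P → G — N:chain[open]; M:fork[blocks]; R:collider[open]; P:fork[open] ⇒ blocked
  4. E ← N → R ← P → G — N:fork[open]; R:collider[open]; P:fork[open] ⇒ active
  5. E → R ← P → G — R:collider[open]; P:fork[open] ⇒ active
Since the path E → P → G is active, E and G are not d-separated given {A, M, R}.

No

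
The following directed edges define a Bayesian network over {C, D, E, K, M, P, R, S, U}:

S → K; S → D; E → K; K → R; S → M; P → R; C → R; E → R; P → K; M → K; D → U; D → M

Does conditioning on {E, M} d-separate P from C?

Yes

There are 3 undirected paths between P and C; checking each against the conditioning set {E, M}:
Path 1: P → K ← E → R ← C
  K is a collider here and neither K nor any of its descendants is conditioned on, so the collider stays closed — the path is blocked at K.
Path 2: P → K → R ← C
  R is a collider here and neither R nor any of its descendants is conditioned on, so the collider stays closed — the path is blocked at R.
Path 3: P → R ← C
  R is a collider here and neither R nor any of its descendants is conditioned on, so the collider stays closed — the path is blocked at R.
All paths are blocked; P ⊥ C | {E, M} holds.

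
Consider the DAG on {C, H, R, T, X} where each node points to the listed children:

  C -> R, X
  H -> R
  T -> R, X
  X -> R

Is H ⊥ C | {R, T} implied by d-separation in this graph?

We examine all 3 paths between H and C:
Path 1: H → R ← C
  R is a collider and R is conditioned on, which opens it — no node blocks this path, so it is active.
Path 2: H → R ← T → X ← C
  T is a fork here and T is conditioned on, so the path is blocked at T.
Path 3: H → R ← X ← C
  R is a collider and R is conditioned on, which opens it; X is a chain and X is not conditioned on — no node blocks this path, so it is active.
Because an active path exists, H and C are not d-separated.

No — H and C are not d-separated given {R, T}.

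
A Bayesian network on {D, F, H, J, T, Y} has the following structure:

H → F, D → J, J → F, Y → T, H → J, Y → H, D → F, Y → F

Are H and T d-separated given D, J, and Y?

Yes

4 paths connect H and T; each must be blocked for d-separation to hold:
  1. H ← Y → T — Y:fork[blocks] ⇒ blocked
  2. H → J ← D → F ← Y → T — J:collider[open]; D:fork[blocks]; F:collider[blocks]; Y:fork[blocks] ⇒ blocked
  3. H → J → F ← Y → T — J:chain[blocks]; F:collider[blocks]; Y:fork[blocks] ⇒ blocked
  4. H → F ← Y → T — F:collider[blocks]; Y:fork[blocks] ⇒ blocked
All paths are blocked; H ⊥ T | {D, J, Y} holds.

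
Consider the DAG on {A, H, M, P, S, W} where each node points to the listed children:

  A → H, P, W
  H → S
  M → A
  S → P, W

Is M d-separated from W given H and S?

No

There are 3 undirected paths between M and W; checking each against the conditioning set {H, S}:
  1. M → A → H → S → W — A:chain[open]; H:chain[blocks]; S:chain[blocks] ⇒ blocked
  2. M → A → P ← S → W — A:chain[open]; P:collider[blocks]; S:fork[blocks] ⇒ blocked
  3. M → A → W — A:chain[open] ⇒ active
Because an active path exists, M and W are not d-separated.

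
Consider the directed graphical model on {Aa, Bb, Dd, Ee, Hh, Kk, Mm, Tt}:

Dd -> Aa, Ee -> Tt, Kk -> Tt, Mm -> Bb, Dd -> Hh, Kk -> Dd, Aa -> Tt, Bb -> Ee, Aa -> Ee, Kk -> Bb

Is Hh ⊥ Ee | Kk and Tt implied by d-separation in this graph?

6 paths connect Hh and Ee; each must be blocked for d-separation to hold:
Path 1: Hh ← Dd → Aa → Ee
  Dd is a fork and Dd is not conditioned on; Aa is a chain and Aa is not conditioned on — no node blocks this path, so it is active.
Path 2: Hh ← Dd → Aa → Tt ← Ee
  Dd is a fork and Dd is not conditioned on; Aa is a chain and Aa is not conditioned on; Tt is a collider and Tt is conditioned on, which opens it — no node blocks this path, so it is active.
Path 3: Hh ← Dd → Aa → Tt ← Kk → Bb → Ee
  Kk is a fork here and Kk is conditioned on, so the path is blocked at Kk.
Path 4: Hh ← Dd ← Kk → Tt ← Aa → Ee
  Kk is a fork here and Kk is conditioned on, so the path is blocked at Kk.
Path 5: Hh ← Dd ← Kk → Tt ← Ee
  Kk is a fork here and Kk is conditioned on, so the path is blocked at Kk.
Path 6: Hh ← Dd ← Kk → Bb → Ee
  Kk is a fork here and Kk is conditioned on, so the path is blocked at Kk.
Since the path Hh ← Dd → Aa → Ee is active, Hh and Ee are not d-separated given {Kk, Tt}.

No — Hh and Ee are not d-separated given {Kk, Tt}.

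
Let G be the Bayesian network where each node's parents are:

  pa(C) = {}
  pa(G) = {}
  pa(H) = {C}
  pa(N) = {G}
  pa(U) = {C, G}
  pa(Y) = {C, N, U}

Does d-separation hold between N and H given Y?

Enumerating the 4 paths from N to H and testing each for blocking by {Y}:
  1. N ← G → U ← C → H — G:fork[open]; U:collider[open]; C:fork[open] ⇒ active
  2. N ← G → U → Y ← C → H — G:fork[open]; U:chain[open]; Y:collider[open]; C:fork[open] ⇒ active
  3. N → Y ← U ← C → H — Y:collider[open]; U:chain[open]; C:fork[open] ⇒ active
  4. N → Y ← C → H — Y:collider[open]; C:fork[open] ⇒ active
At least one path is unblocked, so d-separation fails.

No — N and H are not d-separated given {Y}.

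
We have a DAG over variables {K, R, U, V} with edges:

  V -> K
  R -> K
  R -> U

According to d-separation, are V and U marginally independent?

Only one path connects V and U:
Path 1: V → K ← R → U
  K is a collider here and neither K nor any of its descendants is conditioned on, so the collider stays closed — the path is blocked at K.
All paths are blocked; V ⊥ U | ∅ holds.

Yes — V and U are d-separated given ∅.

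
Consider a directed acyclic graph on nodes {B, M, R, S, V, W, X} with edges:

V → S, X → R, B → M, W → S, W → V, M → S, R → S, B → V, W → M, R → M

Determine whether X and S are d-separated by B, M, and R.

Yes — X and S are d-separated given {B, M, R}.

There are 6 undirected paths between X and S; checking each against the conditioning set {B, M, R}:
Path 1: X → R → S
  R is a chain here and R is conditioned on, so the path is blocked at R.
Path 2: X → R → M → S
  R is a chain here and R is conditioned on, so the path is blocked at R.
Path 3: X → R → M ← W → S
  R is a chain here and R is conditioned on, so the path is blocked at R.
Path 4: X → R → M ← W → V → S
  R is a chain here and R is conditioned on, so the path is blocked at R.
Path 5: X → R → M ← B → V → S
  R is a chain here and R is conditioned on, so the path is blocked at R.
Path 6: X → R → M ← B → V ← W → S
  R is a chain here and R is conditioned on, so the path is blocked at R.
Since every path is blocked, d-separation holds.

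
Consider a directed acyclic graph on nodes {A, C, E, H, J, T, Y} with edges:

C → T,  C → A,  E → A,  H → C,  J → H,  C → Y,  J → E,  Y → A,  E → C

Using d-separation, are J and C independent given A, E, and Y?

No

Enumerating the 4 paths from J to C and testing each for blocking by {A, E, Y}:
Path 1: J → E → A ← Y ← C
  E is a chain here and E is conditioned on, so the path is blocked at E.
Path 2: J → E → A ← C
  E is a chain here and E is conditioned on, so the path is blocked at E.
Path 3: J → E → C
  E is a chain here and E is conditioned on, so the path is blocked at E.
Path 4: J → H → C
  H is a chain and H is not conditioned on — no node blocks this path, so it is active.
At least one path is unblocked, so d-separation fails.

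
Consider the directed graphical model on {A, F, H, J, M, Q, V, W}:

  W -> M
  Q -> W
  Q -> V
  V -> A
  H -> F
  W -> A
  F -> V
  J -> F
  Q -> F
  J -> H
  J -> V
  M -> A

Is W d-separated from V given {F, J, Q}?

There are 6 undirected paths between W and V; checking each against the conditioning set {F, J, Q}:
Path 1: W ← Q → F ← H ← J → V
  Q is a fork here and Q is conditioned on, so the path is blocked at Q.
Path 2: W ← Q → F → V
  Q is a fork here and Q is conditioned on, so the path is blocked at Q.
Path 3: W ← Q → F ← J → V
  Q is a fork here and Q is conditioned on, so the path is blocked at Q.
Path 4: W ← Q → V
  Q is a fork here and Q is conditioned on, so the path is blocked at Q.
Path 5: W → A ← V
  A is a collider here and neither A nor any of its descendants is conditioned on, so the collider stays closed — the path is blocked at A.
Path 6: W → M → A ← V
  A is a collider here and neither A nor any of its descendants is conditioned on, so the collider stays closed — the path is blocked at A.
Every path is blocked, so W and V are d-separated given {F, J, Q}.

Yes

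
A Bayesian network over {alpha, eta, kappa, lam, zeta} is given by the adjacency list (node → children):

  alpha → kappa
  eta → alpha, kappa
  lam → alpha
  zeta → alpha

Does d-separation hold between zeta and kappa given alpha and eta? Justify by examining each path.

Yes

Enumerating the 2 paths from zeta to kappa and testing each for blocking by {alpha, eta}:
Path 1: zeta → alpha ← eta → kappa
  eta is a fork here and eta is conditioned on, so the path is blocked at eta.
Path 2: zeta → alpha → kappa
  alpha is a chain here and alpha is conditioned on, so the path is blocked at alpha.
Since every path is blocked, d-separation holds.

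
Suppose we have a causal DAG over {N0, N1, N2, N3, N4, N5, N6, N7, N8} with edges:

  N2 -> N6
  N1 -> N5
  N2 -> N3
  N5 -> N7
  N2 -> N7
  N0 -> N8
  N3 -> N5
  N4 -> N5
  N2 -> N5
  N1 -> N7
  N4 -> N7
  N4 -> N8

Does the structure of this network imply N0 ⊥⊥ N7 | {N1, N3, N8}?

Enumerating the 5 paths from N0 to N7 and testing each for blocking by {N1, N3, N8}:
Path 1: N0 → N8 ← N4 → N7
  N8 is a collider and N8 is conditioned on, which opens it; N4 is a fork and N4 is not conditioned on — no node blocks this path, so it is active.
Path 2: N0 → N8 ← N4 → N5 ← N3 ← N2 → N7
  N5 is a collider here and neither N5 nor any of its descendants is conditioned on, so the collider stays closed — the path is blocked at N5.
Path 3: N0 → N8 ← N4 → N5 ← N1 → N7
  N5 is a collider here and neither N5 nor any of its descendants is conditioned on, so the collider stays closed — the path is blocked at N5.
Path 4: N0 → N8 ← N4 → N5 → N7
  N8 is a collider and N8 is conditioned on, which opens it; N4 is a fork and N4 is not conditioned on; N5 is a chain and N5 is not conditioned on — no node blocks this path, so it is active.
Path 5: N0 → N8 ← N4 → N5 ← N2 → N7
  N5 is a collider here and neither N5 nor any of its descendants is conditioned on, so the collider stays closed — the path is blocked at N5.
Because an active path exists, N0 and N7 are not d-separated.

No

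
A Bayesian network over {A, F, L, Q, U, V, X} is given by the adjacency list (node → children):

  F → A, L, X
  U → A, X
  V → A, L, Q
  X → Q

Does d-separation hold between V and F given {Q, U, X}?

Yes — V and F are d-separated given {Q, U, X}.

5 paths connect V and F; each must be blocked for d-separation to hold:
Path 1: V → Q ← X ← U → A ← F
  X is a chain here and X is conditioned on, so the path is blocked at X.
Path 2: V → Q ← X ← F
  X is a chain here and X is conditioned on, so the path is blocked at X.
Path 3: V → A ← U → X ← F
  A is a collider here and neither A nor any of its descendants is conditioned on, so the collider stays closed — the path is blocked at A.
Path 4: V → A ← F
  A is a collider here and neither A nor any of its descendants is conditioned on, so the collider stays closed — the path is blocked at A.
Path 5: V → L ← F
  L is a collider here and neither L nor any of its descendants is conditioned on, so the collider stays closed — the path is blocked at L.
Since every path is blocked, d-separation holds.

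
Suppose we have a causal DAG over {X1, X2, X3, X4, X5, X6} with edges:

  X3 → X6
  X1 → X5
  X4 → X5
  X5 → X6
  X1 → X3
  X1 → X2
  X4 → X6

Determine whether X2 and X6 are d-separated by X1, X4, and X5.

We examine all 3 paths between X2 and X6:
Path 1: X2 ← X1 → X3 → X6
  X1 is a fork here and X1 is conditioned on, so the path is blocked at X1.
Path 2: X2 ← X1 → X5 ← X4 → X6
  X1 is a fork here and X1 is conditioned on, so the path is blocked at X1.
Path 3: X2 ← X1 → X5 → X6
  X1 is a fork here and X1 is conditioned on, so the path is blocked at X1.
Since every path is blocked, d-separation holds.

Yes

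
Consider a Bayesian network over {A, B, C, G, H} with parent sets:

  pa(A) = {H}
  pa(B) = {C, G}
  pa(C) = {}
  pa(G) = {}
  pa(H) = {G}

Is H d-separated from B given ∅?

No

Only one path connects H and B:
Path 1: H ← G → B
  G is a fork and G is not conditioned on — no node blocks this path, so it is active.
Since the path H ← G → B is active, H and B are not d-separated given ∅.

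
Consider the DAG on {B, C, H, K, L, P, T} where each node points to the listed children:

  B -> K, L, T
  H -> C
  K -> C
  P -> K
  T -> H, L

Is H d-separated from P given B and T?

Yes

There are 3 undirected paths between H and P; checking each against the conditioning set {B, T}:
Path 1: H ← T → L ← B → K ← P
  T is a fork here and T is conditioned on, so the path is blocked at T.
Path 2: H ← T ← B → K ← P
  T is a chain here and T is conditioned on, so the path is blocked at T.
Path 3: H → C ← K ← P
  C is a collider here and neither C nor any of its descendants is conditioned on, so the collider stays closed — the path is blocked at C.
Every path is blocked, so H and P are d-separated given {B, T}.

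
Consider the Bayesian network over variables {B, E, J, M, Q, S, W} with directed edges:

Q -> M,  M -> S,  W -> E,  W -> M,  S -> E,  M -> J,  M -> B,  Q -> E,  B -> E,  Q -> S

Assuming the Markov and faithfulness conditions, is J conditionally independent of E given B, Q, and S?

No — J and E are not d-separated given {B, Q, S}.

Enumerating the 6 paths from J to E and testing each for blocking by {B, Q, S}:
Path 1: J ← M → S → E
  S is a chain here and S is conditioned on, so the path is blocked at S.
Path 2: J ← M → S ← Q → E
  Q is a fork here and Q is conditioned on, so the path is blocked at Q.
Path 3: J ← M → B → E
  B is a chain here and B is conditioned on, so the path is blocked at B.
Path 4: J ← M ← Q → S → E
  Q is a fork here and Q is conditioned on, so the path is blocked at Q.
Path 5: J ← M ← Q → E
  Q is a fork here and Q is conditioned on, so the path is blocked at Q.
Path 6: J ← M ← W → E
  M is a chain and M is not conditioned on; W is a fork and W is not conditioned on — no node blocks this path, so it is active.
Because an active path exists, J and E are not d-separated.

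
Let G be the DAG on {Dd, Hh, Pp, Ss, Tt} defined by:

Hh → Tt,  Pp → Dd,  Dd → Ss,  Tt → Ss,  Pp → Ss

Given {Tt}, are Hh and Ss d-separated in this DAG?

Yes — Hh and Ss are d-separated given {Tt}.

There is one path between Hh and Ss:
Path 1: Hh → Tt → Ss
  Tt is a chain here and Tt is conditioned on, so the path is blocked at Tt.
Every path is blocked, so Hh and Ss are d-separated given {Tt}.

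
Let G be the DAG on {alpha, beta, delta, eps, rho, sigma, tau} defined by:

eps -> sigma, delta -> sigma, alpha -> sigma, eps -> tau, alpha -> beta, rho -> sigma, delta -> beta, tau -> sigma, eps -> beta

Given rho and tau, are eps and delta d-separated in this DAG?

6 paths connect eps and delta; each must be blocked for d-separation to hold:
  1. eps → sigma ← alpha → beta ← delta — sigma:collider[blocks]; alpha:fork[open]; beta:collider[blocks] ⇒ blocked
  2. eps → sigma ← delta — sigma:collider[blocks] ⇒ blocked
  3. eps → beta ← alpha → sigma ← delta — beta:collider[blocks]; alpha:fork[open]; sigma:collider[blocks] ⇒ blocked
  4. eps → beta ← delta — beta:collider[blocks] ⇒ blocked
  5. eps → tau → sigma ← alpha → beta ← delta — tau:chain[blocks]; sigma:collider[blocks]; alpha:fork[open]; beta:collider[blocks] ⇒ blocked
  6. eps → tau → sigma ← delta — tau:chain[blocks]; sigma:collider[blocks] ⇒ blocked
Every path is blocked, so eps and delta are d-separated given {rho, tau}.

Yes — eps and delta are d-separated given {rho, tau}.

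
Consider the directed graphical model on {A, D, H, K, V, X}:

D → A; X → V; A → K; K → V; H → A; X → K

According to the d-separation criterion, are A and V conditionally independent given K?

We examine all 2 paths between A and V:
  1. A → K → V — K:chain[blocks] ⇒ blocked
  2. A → K ← X → V — K:collider[open]; X:fork[open] ⇒ active
At least one path is unblocked, so d-separation fails.

No — A and V are not d-separated given {K}.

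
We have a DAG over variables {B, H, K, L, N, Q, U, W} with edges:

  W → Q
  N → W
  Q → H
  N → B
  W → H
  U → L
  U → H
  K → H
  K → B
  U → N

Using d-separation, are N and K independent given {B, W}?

Enumerating the 4 paths from N to K and testing each for blocking by {B, W}:
Path 1: N → W → Q → H ← K
  W is a chain here and W is conditioned on, so the path is blocked at W.
Path 2: N → W → H ← K
  W is a chain here and W is conditioned on, so the path is blocked at W.
Path 3: N ← U → H ← K
  H is a collider here and neither H nor any of its descendants is conditioned on, so the collider stays closed — the path is blocked at H.
Path 4: N → B ← K
  B is a collider and B is conditioned on, which opens it — no node blocks this path, so it is active.
At least one path is unblocked, so d-separation fails.

No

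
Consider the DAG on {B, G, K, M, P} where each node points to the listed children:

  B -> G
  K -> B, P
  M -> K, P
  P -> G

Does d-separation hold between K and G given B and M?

There are 3 undirected paths between K and G; checking each against the conditioning set {B, M}:
Path 1: K → P → G
  P is a chain and P is not conditioned on — no node blocks this path, so it is active.
Path 2: K ← M → P → G
  M is a fork here and M is conditioned on, so the path is blocked at M.
Path 3: K → B → G
  B is a chain here and B is conditioned on, so the path is blocked at B.
At least one path is unblocked, so d-separation fails.

No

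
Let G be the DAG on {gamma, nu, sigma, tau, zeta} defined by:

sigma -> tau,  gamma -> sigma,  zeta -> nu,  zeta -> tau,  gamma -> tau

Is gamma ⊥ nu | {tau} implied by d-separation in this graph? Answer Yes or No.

Enumerating the 2 paths from gamma to nu and testing each for blocking by {tau}:
Path 1: gamma → sigma → tau ← zeta → nu
  sigma is a chain and sigma is not conditioned on; tau is a collider and tau is conditioned on, which opens it; zeta is a fork and zeta is not conditioned on — no node blocks this path, so it is active.
Path 2: gamma → tau ← zeta → nu
  tau is a collider and tau is conditioned on, which opens it; zeta is a fork and zeta is not conditioned on — no node blocks this path, so it is active.
At least one path is unblocked, so d-separation fails.

No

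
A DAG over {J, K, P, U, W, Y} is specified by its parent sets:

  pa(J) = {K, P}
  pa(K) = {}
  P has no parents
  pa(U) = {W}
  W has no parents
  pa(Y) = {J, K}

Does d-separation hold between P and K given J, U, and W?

We examine all 2 paths between P and K:
Path 1: P → J ← K
  J is a collider and J is conditioned on, which opens it — no node blocks this path, so it is active.
Path 2: P → J → Y ← K
  J is a chain here and J is conditioned on, so the path is blocked at J.
Because an active path exists, P and K are not d-separated.

No — P and K are not d-separated given {J, U, W}.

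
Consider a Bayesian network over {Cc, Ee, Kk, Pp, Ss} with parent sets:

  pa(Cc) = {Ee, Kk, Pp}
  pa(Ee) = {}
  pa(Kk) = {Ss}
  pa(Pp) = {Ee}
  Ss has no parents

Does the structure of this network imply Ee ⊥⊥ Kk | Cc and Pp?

We examine all 2 paths between Ee and Kk:
Path 1: Ee → Cc ← Kk
  Cc is a collider and Cc is conditioned on, which opens it — no node blocks this path, so it is active.
Path 2: Ee → Pp → Cc ← Kk
  Pp is a chain here and Pp is conditioned on, so the path is blocked at Pp.
At least one path is unblocked, so d-separation fails.

No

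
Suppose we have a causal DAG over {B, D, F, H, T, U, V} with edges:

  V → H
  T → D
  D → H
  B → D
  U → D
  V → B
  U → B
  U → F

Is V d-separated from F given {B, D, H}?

Enumerating the 4 paths from V to F and testing each for blocking by {B, D, H}:
  1. V → B ← U → F — B:collider[open]; U:fork[open] ⇒ active
  2. V → B → D ← U → F — B:chain[blocks]; D:collider[open]; U:fork[open] ⇒ blocked
  3. V → H ← D ← B ← U → F — H:collider[open]; D:chain[blocks]; B:chain[blocks]; U:fork[open] ⇒ blocked
  4. V → H ← D ← U → F — H:collider[open]; D:chain[blocks]; U:fork[open] ⇒ blocked
Because an active path exists, V and F are not d-separated.

No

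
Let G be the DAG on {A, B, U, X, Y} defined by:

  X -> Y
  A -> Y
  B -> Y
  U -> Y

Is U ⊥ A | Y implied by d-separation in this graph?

No — U and A are not d-separated given {Y}.

There is one path between U and A:
  1. U → Y ← A — Y:collider[open] ⇒ active
Since the path U → Y ← A is active, U and A are not d-separated given {Y}.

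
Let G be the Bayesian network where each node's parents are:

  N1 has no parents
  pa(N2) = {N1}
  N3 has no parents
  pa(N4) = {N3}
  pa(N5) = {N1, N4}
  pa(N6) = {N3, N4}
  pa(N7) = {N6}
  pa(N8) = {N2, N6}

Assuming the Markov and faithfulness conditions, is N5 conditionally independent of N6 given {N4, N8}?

Enumerating the 3 paths from N5 to N6 and testing each for blocking by {N4, N8}:
Path 1: N5 ← N4 ← N3 → N6
  N4 is a chain here and N4 is conditioned on, so the path is blocked at N4.
Path 2: N5 ← N4 → N6
  N4 is a fork here and N4 is conditioned on, so the path is blocked at N4.
Path 3: N5 ← N1 → N2 → N8 ← N6
  N1 is a fork and N1 is not conditioned on; N2 is a chain and N2 is not conditioned on; N8 is a collider and N8 is conditioned on, which opens it — no node blocks this path, so it is active.
At least one path is unblocked, so d-separation fails.

No — N5 and N6 are not d-separated given {N4, N8}.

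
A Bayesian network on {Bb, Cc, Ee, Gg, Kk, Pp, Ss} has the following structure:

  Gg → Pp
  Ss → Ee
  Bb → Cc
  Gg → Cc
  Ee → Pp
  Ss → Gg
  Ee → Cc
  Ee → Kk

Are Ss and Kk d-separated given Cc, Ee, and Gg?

Yes

3 paths connect Ss and Kk; each must be blocked for d-separation to hold:
Path 1: Ss → Ee → Kk
  Ee is a chain here and Ee is conditioned on, so the path is blocked at Ee.
Path 2: Ss → Gg → Pp ← Ee → Kk
  Gg is a chain here and Gg is conditioned on, so the path is blocked at Gg.
Path 3: Ss → Gg → Cc ← Ee → Kk
  Gg is a chain here and Gg is conditioned on, so the path is blocked at Gg.
All paths are blocked; Ss ⊥ Kk | {Cc, Ee, Gg} holds.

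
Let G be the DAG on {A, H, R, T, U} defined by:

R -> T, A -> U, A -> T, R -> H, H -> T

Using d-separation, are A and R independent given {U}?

There are 2 undirected paths between A and R; checking each against the conditioning set {U}:
Path 1: A → T ← R
  T is a collider here and neither T nor any of its descendants is conditioned on, so the collider stays closed — the path is blocked at T.
Path 2: A → T ← H ← R
  T is a collider here and neither T nor any of its descendants is conditioned on, so the collider stays closed — the path is blocked at T.
Every path is blocked, so A and R are d-separated given {U}.

Yes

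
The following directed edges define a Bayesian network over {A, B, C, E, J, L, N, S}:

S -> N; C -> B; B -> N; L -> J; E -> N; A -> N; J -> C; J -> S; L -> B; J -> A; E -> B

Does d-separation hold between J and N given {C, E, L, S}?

6 paths connect J and N; each must be blocked for d-separation to hold:
Path 1: J → S → N
  S is a chain here and S is conditioned on, so the path is blocked at S.
Path 2: J → A → N
  A is a chain and A is not conditioned on — no node blocks this path, so it is active.
Path 3: J ← L → B → N
  L is a fork here and L is conditioned on, so the path is blocked at L.
Path 4: J ← L → B ← E → N
  L is a fork here and L is conditioned on, so the path is blocked at L.
Path 5: J → C → B → N
  C is a chain here and C is conditioned on, so the path is blocked at C.
Path 6: J → C → B ← E → N
  C is a chain here and C is conditioned on, so the path is blocked at C.
Because an active path exists, J and N are not d-separated.

No — J and N are not d-separated given {C, E, L, S}.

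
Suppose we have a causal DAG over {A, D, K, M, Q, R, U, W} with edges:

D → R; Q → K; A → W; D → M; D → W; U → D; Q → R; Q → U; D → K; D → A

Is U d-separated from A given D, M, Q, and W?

6 paths connect U and A; each must be blocked for d-separation to hold:
  1. U → D → A — D:chain[blocks] ⇒ blocked
  2. U → D → W ← A — D:chain[blocks]; W:collider[open] ⇒ blocked
  3. U ← Q → R ← D → A — Q:fork[blocks]; R:collider[blocks]; D:fork[blocks] ⇒ blocked
  4. U ← Q → R ← D → W ← A — Q:fork[blocks]; R:collider[blocks]; D:fork[blocks]; W:collider[open] ⇒ blocked
  5. U ← Q → K ← D → A — Q:fork[blocks]; K:collider[blocks]; D:fork[blocks] ⇒ blocked
  6. U ← Q → K ← D → W ← A — Q:fork[blocks]; K:collider[blocks]; D:fork[blocks]; W:collider[open] ⇒ blocked
Every path is blocked, so U and A are d-separated given {D, M, Q, W}.

Yes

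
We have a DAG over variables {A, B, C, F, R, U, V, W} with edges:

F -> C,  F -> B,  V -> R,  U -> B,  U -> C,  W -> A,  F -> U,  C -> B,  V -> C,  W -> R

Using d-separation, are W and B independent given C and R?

There are 5 undirected paths between W and B; checking each against the conditioning set {C, R}:
  1. W → R ← V → C ← U ← F → B — R:collider[open]; V:fork[open]; C:collider[open]; U:chain[open]; F:fork[open] ⇒ active
  2. W → R ← V → C ← U → B — R:collider[open]; V:fork[open]; C:collider[open]; U:fork[open] ⇒ active
  3. W → R ← V → C ← F → U → B — R:collider[open]; V:fork[open]; C:collider[open]; F:fork[open]; U:chain[open] ⇒ active
  4. W → R ← V → C ← F → B — R:collider[open]; V:fork[open]; C:collider[open]; F:fork[open] ⇒ active
  5. W → R ← V → C → B — R:collider[open]; V:fork[open]; C:chain[blocks] ⇒ blocked
Because an active path exists, W and B are not d-separated.

No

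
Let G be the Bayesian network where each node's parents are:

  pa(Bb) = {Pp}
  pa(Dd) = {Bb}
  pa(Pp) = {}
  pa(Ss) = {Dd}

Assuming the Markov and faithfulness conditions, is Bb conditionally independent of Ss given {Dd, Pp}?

The only undirected path from Bb to Ss is:
Path 1: Bb → Dd → Ss
  Dd is a chain here and Dd is conditioned on, so the path is blocked at Dd.
Every path is blocked, so Bb and Ss are d-separated given {Dd, Pp}.

Yes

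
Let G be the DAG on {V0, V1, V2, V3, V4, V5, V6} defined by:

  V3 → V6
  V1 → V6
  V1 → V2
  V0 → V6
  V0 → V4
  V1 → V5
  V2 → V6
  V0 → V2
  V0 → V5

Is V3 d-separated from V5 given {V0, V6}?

No — V3 and V5 are not d-separated given {V0, V6}.

6 paths connect V3 and V5; each must be blocked for d-separation to hold:
  1. V3 → V6 ← V0 → V5 — V6:collider[open]; V0:fork[blocks] ⇒ blocked
  2. V3 → V6 ← V0 → V2 ← V1 → V5 — V6:collider[open]; V0:fork[blocks]; V2:collider[open]; V1:fork[open] ⇒ blocked
  3. V3 → V6 ← V1 → V5 — V6:collider[open]; V1:fork[open] ⇒ active
  4. V3 → V6 ← V1 → V2 ← V0 → V5 — V6:collider[open]; V1:fork[open]; V2:collider[open]; V0:fork[blocks] ⇒ blocked
  5. V3 → V6 ← V2 ← V0 → V5 — V6:collider[open]; V2:chain[open]; V0:fork[blocks] ⇒ blocked
  6. V3 → V6 ← V2 ← V1 → V5 — V6:collider[open]; V2:chain[open]; V1:fork[open] ⇒ active
Because an active path exists, V3 and V5 are not d-separated.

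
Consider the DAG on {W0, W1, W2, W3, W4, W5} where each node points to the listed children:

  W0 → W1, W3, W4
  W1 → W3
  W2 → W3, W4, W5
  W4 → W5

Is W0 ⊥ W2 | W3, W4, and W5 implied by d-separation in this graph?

No

We examine all 4 paths between W0 and W2:
  1. W0 → W1 → W3 ← W2 — W1:chain[open]; W3:collider[open] ⇒ active
  2. W0 → W4 → W5 ← W2 — W4:chain[blocks]; W5:collider[open] ⇒ blocked
  3. W0 → W4 ← W2 — W4:collider[open] ⇒ active
  4. W0 → W3 ← W2 — W3:collider[open] ⇒ active
Since the path W0 → W1 → W3 ← W2 is active, W0 and W2 are not d-separated given {W3, W4, W5}.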